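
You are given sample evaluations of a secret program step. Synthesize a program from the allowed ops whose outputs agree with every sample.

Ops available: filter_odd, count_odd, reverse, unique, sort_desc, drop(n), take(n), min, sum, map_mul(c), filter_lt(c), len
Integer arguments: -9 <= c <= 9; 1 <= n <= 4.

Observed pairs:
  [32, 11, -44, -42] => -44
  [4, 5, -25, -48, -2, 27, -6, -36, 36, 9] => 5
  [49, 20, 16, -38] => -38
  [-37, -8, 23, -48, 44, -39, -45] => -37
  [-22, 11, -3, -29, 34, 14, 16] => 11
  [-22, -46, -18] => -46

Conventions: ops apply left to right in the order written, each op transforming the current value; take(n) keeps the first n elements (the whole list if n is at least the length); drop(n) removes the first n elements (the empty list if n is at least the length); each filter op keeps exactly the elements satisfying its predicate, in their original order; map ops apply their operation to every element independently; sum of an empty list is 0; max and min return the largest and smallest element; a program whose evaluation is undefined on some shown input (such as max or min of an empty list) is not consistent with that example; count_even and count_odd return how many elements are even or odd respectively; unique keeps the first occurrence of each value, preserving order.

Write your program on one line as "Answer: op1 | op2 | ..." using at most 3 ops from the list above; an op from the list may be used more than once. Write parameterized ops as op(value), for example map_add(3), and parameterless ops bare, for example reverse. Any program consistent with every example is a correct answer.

sort_desc | take(4) | min

Check, running the answer program on each example:
  [32, 11, -44, -42] -> [32, 11, -42, -44] -> [32, 11, -42, -44] -> -44
  [4, 5, -25, -48, -2, 27, -6, -36, 36, 9] -> [36, 27, 9, 5, 4, -2, -6, -25, -36, -48] -> [36, 27, 9, 5] -> 5
  [49, 20, 16, -38] -> [49, 20, 16, -38] -> [49, 20, 16, -38] -> -38
  [-37, -8, 23, -48, 44, -39, -45] -> [44, 23, -8, -37, -39, -45, -48] -> [44, 23, -8, -37] -> -37
  [-22, 11, -3, -29, 34, 14, 16] -> [34, 16, 14, 11, -3, -22, -29] -> [34, 16, 14, 11] -> 11
  [-22, -46, -18] -> [-18, -22, -46] -> [-18, -22, -46] -> -46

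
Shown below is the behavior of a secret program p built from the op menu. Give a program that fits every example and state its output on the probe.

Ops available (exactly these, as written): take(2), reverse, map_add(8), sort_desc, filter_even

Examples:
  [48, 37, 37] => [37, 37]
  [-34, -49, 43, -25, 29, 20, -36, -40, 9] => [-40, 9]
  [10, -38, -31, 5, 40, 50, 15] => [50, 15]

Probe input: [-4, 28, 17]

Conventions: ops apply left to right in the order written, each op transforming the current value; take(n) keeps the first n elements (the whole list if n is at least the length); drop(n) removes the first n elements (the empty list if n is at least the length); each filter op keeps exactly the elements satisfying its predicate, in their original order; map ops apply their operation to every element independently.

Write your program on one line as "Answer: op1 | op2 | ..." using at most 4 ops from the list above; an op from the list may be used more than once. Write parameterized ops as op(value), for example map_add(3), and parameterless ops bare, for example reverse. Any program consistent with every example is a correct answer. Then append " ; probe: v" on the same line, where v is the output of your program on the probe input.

reverse | take(2) | reverse ; probe: [28, 17]

Check, running the answer program on each example:
  [48, 37, 37] -> [37, 37, 48] -> [37, 37] -> [37, 37]
  [-34, -49, 43, -25, 29, 20, -36, -40, 9] -> [9, -40, -36, 20, 29, -25, 43, -49, -34] -> [9, -40] -> [-40, 9]
  [10, -38, -31, 5, 40, 50, 15] -> [15, 50, 40, 5, -31, -38, 10] -> [15, 50] -> [50, 15]
  probe: [-4, 28, 17] -> [17, 28, -4] -> [17, 28] -> [28, 17]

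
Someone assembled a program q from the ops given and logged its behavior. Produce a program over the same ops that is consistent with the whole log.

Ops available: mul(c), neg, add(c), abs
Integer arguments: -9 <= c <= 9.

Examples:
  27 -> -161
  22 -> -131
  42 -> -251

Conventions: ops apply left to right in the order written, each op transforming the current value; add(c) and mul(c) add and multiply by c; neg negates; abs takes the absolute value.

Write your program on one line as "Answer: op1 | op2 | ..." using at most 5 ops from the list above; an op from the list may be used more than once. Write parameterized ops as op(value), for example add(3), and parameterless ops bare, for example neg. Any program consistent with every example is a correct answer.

neg | mul(-6) | neg | add(5) | add(-4)

Check, running the answer program on each example:
  27 -> -27 -> 162 -> -162 -> -157 -> -161
  22 -> -22 -> 132 -> -132 -> -127 -> -131
  42 -> -42 -> 252 -> -252 -> -247 -> -251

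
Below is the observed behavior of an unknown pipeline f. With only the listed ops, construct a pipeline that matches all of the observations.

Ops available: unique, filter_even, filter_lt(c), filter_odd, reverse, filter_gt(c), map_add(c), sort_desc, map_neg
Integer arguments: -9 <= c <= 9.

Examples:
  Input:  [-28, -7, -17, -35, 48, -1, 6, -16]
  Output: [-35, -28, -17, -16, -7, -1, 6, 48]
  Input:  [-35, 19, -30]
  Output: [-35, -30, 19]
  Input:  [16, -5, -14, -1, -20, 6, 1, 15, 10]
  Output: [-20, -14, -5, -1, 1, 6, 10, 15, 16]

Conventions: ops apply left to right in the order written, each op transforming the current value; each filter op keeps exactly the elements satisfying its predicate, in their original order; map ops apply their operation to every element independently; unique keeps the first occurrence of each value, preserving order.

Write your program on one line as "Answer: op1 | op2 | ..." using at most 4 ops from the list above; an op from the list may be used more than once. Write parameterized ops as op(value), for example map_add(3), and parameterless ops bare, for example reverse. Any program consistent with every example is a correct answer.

reverse | sort_desc | reverse

Check, running the answer program on each example:
  [-28, -7, -17, -35, 48, -1, 6, -16] -> [-16, 6, -1, 48, -35, -17, -7, -28] -> [48, 6, -1, -7, -16, -17, -28, -35] -> [-35, -28, -17, -16, -7, -1, 6, 48]
  [-35, 19, -30] -> [-30, 19, -35] -> [19, -30, -35] -> [-35, -30, 19]
  [16, -5, -14, -1, -20, 6, 1, 15, 10] -> [10, 15, 1, 6, -20, -1, -14, -5, 16] -> [16, 15, 10, 6, 1, -1, -5, -14, -20] -> [-20, -14, -5, -1, 1, 6, 10, 15, 16]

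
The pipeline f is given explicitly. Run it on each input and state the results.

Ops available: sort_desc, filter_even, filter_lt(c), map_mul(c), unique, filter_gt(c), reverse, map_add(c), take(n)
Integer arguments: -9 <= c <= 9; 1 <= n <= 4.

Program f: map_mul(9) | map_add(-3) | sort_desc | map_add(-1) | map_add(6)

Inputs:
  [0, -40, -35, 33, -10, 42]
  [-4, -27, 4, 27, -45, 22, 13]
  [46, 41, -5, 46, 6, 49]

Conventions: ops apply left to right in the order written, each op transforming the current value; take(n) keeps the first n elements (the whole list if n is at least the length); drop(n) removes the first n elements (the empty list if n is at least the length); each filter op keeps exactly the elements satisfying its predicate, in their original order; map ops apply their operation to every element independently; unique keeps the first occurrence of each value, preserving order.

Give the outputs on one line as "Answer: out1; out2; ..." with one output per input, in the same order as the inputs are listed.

[380, 299, 2, -88, -313, -358]; [245, 200, 119, 38, -34, -241, -403]; [443, 416, 416, 371, 56, -43]

Execution, op by op:
  [0, -40, -35, 33, -10, 42] -> [0, -360, -315, 297, -90, 378] -> [-3, -363, -318, 294, -93, 375] -> [375, 294, -3, -93, -318, -363] -> [374, 293, -4, -94, -319, -364] -> [380, 299, 2, -88, -313, -358]
  [-4, -27, 4, 27, -45, 22, 13] -> [-36, -243, 36, 243, -405, 198, 117] -> [-39, -246, 33, 240, -408, 195, 114] -> [240, 195, 114, 33, -39, -246, -408] -> [239, 194, 113, 32, -40, -247, -409] -> [245, 200, 119, 38, -34, -241, -403]
  [46, 41, -5, 46, 6, 49] -> [414, 369, -45, 414, 54, 441] -> [411, 366, -48, 411, 51, 438] -> [438, 411, 411, 366, 51, -48] -> [437, 410, 410, 365, 50, -49] -> [443, 416, 416, 371, 56, -43]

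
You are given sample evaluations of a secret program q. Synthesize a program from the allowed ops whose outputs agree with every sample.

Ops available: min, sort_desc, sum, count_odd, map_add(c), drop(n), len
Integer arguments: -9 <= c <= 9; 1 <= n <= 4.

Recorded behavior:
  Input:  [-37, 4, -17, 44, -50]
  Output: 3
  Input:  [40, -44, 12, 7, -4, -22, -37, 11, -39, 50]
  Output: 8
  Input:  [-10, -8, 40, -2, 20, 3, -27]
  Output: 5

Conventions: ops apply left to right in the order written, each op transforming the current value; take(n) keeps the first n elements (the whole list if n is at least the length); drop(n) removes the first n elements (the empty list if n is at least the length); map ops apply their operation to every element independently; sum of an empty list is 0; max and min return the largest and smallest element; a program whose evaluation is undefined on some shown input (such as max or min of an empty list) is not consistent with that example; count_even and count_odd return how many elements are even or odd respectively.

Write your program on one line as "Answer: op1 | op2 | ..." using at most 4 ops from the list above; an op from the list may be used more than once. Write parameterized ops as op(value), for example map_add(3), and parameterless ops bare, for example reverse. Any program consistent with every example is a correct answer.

drop(2) | map_add(-5) | len

Check, running the answer program on each example:
  [-37, 4, -17, 44, -50] -> [-17, 44, -50] -> [-22, 39, -55] -> 3
  [40, -44, 12, 7, -4, -22, -37, 11, -39, 50] -> [12, 7, -4, -22, -37, 11, -39, 50] -> [7, 2, -9, -27, -42, 6, -44, 45] -> 8
  [-10, -8, 40, -2, 20, 3, -27] -> [40, -2, 20, 3, -27] -> [35, -7, 15, -2, -32] -> 5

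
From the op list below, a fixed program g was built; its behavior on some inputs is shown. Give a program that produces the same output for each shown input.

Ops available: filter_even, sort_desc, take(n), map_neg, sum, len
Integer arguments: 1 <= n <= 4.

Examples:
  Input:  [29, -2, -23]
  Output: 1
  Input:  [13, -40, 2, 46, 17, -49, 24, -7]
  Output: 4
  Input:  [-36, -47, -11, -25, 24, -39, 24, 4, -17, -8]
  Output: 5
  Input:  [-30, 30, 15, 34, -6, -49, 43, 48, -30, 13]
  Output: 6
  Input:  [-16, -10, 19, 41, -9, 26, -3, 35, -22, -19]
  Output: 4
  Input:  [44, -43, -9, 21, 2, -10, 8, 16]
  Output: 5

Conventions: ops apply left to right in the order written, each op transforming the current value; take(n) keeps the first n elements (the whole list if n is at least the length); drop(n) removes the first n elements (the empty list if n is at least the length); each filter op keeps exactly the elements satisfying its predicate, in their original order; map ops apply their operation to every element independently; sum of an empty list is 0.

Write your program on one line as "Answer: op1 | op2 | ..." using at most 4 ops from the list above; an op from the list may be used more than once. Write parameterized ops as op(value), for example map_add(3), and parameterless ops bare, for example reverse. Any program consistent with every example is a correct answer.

map_neg | sort_desc | filter_even | len

Check, running the answer program on each example:
  [29, -2, -23] -> [-29, 2, 23] -> [23, 2, -29] -> [2] -> 1
  [13, -40, 2, 46, 17, -49, 24, -7] -> [-13, 40, -2, -46, -17, 49, -24, 7] -> [49, 40, 7, -2, -13, -17, -24, -46] -> [40, -2, -24, -46] -> 4
  [-36, -47, -11, -25, 24, -39, 24, 4, -17, -8] -> [36, 47, 11, 25, -24, 39, -24, -4, 17, 8] -> [47, 39, 36, 25, 17, 11, 8, -4, -24, -24] -> [36, 8, -4, -24, -24] -> 5
  [-30, 30, 15, 34, -6, -49, 43, 48, -30, 13] -> [30, -30, -15, -34, 6, 49, -43, -48, 30, -13] -> [49, 30, 30, 6, -13, -15, -30, -34, -43, -48] -> [30, 30, 6, -30, -34, -48] -> 6
  [-16, -10, 19, 41, -9, 26, -3, 35, -22, -19] -> [16, 10, -19, -41, 9, -26, 3, -35, 22, 19] -> [22, 19, 16, 10, 9, 3, -19, -26, -35, -41] -> [22, 16, 10, -26] -> 4
  [44, -43, -9, 21, 2, -10, 8, 16] -> [-44, 43, 9, -21, -2, 10, -8, -16] -> [43, 10, 9, -2, -8, -16, -21, -44] -> [10, -2, -8, -16, -44] -> 5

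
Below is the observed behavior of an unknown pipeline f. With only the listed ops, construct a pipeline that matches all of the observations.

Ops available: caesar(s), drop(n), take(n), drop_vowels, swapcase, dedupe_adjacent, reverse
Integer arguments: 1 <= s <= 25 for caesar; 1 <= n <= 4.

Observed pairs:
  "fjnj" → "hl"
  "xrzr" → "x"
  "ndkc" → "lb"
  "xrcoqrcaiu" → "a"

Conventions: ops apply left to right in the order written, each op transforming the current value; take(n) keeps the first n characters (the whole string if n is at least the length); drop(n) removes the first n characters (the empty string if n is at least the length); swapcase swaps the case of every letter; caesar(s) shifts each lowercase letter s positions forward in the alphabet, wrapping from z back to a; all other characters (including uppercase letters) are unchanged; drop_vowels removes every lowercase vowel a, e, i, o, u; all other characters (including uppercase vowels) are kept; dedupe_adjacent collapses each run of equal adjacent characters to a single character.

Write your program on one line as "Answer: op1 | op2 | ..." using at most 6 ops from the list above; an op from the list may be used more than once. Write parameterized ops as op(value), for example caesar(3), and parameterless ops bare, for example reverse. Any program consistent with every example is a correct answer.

take(4) | drop_vowels | caesar(3) | drop_vowels | caesar(21) | take(2)

Check, running the answer program on each example:
  "fjnj" -> "fjnj" -> "fjnj" -> "imqm" -> "mqm" -> "hlh" -> "hl"
  "xrzr" -> "xrzr" -> "xrzr" -> "aucu" -> "c" -> "x" -> "x"
  "ndkc" -> "ndkc" -> "ndkc" -> "qgnf" -> "qgnf" -> "lbia" -> "lb"
  "xrcoqrcaiu" -> "xrco" -> "xrc" -> "auf" -> "f" -> "a" -> "a"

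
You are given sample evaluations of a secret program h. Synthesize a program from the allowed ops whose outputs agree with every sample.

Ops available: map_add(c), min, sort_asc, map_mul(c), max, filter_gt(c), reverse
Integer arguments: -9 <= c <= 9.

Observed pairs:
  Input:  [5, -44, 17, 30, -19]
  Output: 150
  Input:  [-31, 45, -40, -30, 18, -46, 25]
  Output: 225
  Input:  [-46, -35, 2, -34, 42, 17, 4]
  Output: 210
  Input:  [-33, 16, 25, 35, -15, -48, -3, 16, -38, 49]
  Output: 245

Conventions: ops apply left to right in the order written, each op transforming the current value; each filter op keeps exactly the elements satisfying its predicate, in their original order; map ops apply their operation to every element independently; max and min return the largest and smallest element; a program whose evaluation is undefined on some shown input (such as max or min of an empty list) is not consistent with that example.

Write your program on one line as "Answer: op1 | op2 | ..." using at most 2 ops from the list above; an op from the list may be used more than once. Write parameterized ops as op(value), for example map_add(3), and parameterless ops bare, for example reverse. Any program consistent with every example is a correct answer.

map_mul(5) | max

Check, running the answer program on each example:
  [5, -44, 17, 30, -19] -> [25, -220, 85, 150, -95] -> 150
  [-31, 45, -40, -30, 18, -46, 25] -> [-155, 225, -200, -150, 90, -230, 125] -> 225
  [-46, -35, 2, -34, 42, 17, 4] -> [-230, -175, 10, -170, 210, 85, 20] -> 210
  [-33, 16, 25, 35, -15, -48, -3, 16, -38, 49] -> [-165, 80, 125, 175, -75, -240, -15, 80, -190, 245] -> 245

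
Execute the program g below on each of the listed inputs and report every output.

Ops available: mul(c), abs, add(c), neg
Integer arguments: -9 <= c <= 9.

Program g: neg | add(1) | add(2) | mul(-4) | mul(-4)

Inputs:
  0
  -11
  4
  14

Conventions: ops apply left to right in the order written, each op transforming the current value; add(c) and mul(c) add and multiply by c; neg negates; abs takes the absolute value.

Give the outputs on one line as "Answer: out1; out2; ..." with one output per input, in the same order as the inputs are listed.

48; 224; -16; -176

Execution, op by op:
  0 -> 0 -> 1 -> 3 -> -12 -> 48
  -11 -> 11 -> 12 -> 14 -> -56 -> 224
  4 -> -4 -> -3 -> -1 -> 4 -> -16
  14 -> -14 -> -13 -> -11 -> 44 -> -176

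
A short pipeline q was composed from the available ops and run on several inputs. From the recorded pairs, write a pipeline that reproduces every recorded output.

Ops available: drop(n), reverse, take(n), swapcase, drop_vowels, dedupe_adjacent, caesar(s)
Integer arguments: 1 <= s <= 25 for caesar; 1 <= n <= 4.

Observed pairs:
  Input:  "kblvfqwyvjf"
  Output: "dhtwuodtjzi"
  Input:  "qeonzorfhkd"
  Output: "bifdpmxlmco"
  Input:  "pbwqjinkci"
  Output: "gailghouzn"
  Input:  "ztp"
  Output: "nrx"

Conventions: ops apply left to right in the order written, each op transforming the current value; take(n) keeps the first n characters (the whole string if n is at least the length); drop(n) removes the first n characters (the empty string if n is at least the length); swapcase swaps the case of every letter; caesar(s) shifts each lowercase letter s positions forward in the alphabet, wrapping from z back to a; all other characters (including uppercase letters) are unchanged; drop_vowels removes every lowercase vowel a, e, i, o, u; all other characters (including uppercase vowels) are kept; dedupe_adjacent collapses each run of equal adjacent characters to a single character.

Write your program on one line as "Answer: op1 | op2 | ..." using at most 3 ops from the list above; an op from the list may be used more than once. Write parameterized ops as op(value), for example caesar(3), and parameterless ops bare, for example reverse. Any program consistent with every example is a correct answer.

caesar(2) | reverse | caesar(22)

Check, running the answer program on each example:
  "kblvfqwyvjf" -> "mdnxhsyaxlh" -> "hlxayshxndm" -> "dhtwuodtjzi"
  "qeonzorfhkd" -> "sgqpbqthjmf" -> "fmjhtqbpqgs" -> "bifdpmxlmco"
  "pbwqjinkci" -> "rdyslkpmek" -> "kempklsydr" -> "gailghouzn"
  "ztp" -> "bvr" -> "rvb" -> "nrx"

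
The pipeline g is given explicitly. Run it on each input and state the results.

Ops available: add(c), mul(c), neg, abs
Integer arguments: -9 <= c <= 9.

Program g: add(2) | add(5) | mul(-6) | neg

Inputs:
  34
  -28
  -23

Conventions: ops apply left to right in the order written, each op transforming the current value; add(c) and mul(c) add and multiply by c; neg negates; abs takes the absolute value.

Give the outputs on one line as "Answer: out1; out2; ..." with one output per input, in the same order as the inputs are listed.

Execution, op by op:
  34 -> 36 -> 41 -> -246 -> 246
  -28 -> -26 -> -21 -> 126 -> -126
  -23 -> -21 -> -16 -> 96 -> -96

246; -126; -96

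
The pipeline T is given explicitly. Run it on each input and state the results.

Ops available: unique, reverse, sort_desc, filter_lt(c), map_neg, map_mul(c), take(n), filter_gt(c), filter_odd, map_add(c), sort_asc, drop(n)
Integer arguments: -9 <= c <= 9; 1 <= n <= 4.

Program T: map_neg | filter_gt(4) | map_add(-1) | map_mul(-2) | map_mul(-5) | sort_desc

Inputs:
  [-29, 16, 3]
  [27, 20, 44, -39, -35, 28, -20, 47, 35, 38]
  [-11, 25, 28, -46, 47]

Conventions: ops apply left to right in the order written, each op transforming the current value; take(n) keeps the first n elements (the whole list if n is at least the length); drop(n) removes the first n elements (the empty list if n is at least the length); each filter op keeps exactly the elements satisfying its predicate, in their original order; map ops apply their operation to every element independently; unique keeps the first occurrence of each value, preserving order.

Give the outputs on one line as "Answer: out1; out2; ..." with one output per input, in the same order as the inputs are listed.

[280]; [380, 340, 190]; [450, 100]

Execution, op by op:
  [-29, 16, 3] -> [29, -16, -3] -> [29] -> [28] -> [-56] -> [280] -> [280]
  [27, 20, 44, -39, -35, 28, -20, 47, 35, 38] -> [-27, -20, -44, 39, 35, -28, 20, -47, -35, -38] -> [39, 35, 20] -> [38, 34, 19] -> [-76, -68, -38] -> [380, 340, 190] -> [380, 340, 190]
  [-11, 25, 28, -46, 47] -> [11, -25, -28, 46, -47] -> [11, 46] -> [10, 45] -> [-20, -90] -> [100, 450] -> [450, 100]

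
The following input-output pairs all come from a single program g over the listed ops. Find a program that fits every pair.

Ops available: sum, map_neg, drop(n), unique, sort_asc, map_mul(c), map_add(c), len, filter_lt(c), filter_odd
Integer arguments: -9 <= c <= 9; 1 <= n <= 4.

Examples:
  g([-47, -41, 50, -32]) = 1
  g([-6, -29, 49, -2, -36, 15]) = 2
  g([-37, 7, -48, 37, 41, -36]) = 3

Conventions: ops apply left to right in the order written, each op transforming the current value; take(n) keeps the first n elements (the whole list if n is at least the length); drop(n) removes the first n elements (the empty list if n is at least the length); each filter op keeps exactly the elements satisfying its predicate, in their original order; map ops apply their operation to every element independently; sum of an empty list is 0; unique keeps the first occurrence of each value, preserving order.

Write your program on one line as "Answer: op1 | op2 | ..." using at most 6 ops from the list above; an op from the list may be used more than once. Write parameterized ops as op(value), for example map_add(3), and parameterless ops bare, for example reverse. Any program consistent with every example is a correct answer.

map_add(6) | filter_odd | drop(1) | map_neg | len

Check, running the answer program on each example:
  [-47, -41, 50, -32] -> [-41, -35, 56, -26] -> [-41, -35] -> [-35] -> [35] -> 1
  [-6, -29, 49, -2, -36, 15] -> [0, -23, 55, 4, -30, 21] -> [-23, 55, 21] -> [55, 21] -> [-55, -21] -> 2
  [-37, 7, -48, 37, 41, -36] -> [-31, 13, -42, 43, 47, -30] -> [-31, 13, 43, 47] -> [13, 43, 47] -> [-13, -43, -47] -> 3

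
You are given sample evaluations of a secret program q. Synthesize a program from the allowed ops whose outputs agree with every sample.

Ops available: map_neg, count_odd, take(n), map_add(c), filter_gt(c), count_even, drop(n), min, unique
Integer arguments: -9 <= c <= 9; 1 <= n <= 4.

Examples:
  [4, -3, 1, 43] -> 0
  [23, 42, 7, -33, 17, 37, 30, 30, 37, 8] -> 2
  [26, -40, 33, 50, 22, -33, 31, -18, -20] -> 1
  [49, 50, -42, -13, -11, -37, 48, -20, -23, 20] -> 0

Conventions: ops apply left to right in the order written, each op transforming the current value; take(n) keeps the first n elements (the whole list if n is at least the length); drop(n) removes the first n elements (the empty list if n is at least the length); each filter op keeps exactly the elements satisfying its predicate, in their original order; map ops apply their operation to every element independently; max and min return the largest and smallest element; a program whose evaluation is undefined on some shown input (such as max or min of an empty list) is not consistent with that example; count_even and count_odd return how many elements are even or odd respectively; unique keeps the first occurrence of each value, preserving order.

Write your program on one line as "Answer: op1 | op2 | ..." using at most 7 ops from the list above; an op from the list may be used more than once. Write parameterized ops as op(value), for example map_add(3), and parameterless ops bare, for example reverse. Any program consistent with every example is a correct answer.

drop(4) | filter_gt(4) | take(3) | map_add(-2) | map_add(9) | count_even

Check, running the answer program on each example:
  [4, -3, 1, 43] -> [] -> [] -> [] -> [] -> [] -> 0
  [23, 42, 7, -33, 17, 37, 30, 30, 37, 8] -> [17, 37, 30, 30, 37, 8] -> [17, 37, 30, 30, 37, 8] -> [17, 37, 30] -> [15, 35, 28] -> [24, 44, 37] -> 2
  [26, -40, 33, 50, 22, -33, 31, -18, -20] -> [22, -33, 31, -18, -20] -> [22, 31] -> [22, 31] -> [20, 29] -> [29, 38] -> 1
  [49, 50, -42, -13, -11, -37, 48, -20, -23, 20] -> [-11, -37, 48, -20, -23, 20] -> [48, 20] -> [48, 20] -> [46, 18] -> [55, 27] -> 0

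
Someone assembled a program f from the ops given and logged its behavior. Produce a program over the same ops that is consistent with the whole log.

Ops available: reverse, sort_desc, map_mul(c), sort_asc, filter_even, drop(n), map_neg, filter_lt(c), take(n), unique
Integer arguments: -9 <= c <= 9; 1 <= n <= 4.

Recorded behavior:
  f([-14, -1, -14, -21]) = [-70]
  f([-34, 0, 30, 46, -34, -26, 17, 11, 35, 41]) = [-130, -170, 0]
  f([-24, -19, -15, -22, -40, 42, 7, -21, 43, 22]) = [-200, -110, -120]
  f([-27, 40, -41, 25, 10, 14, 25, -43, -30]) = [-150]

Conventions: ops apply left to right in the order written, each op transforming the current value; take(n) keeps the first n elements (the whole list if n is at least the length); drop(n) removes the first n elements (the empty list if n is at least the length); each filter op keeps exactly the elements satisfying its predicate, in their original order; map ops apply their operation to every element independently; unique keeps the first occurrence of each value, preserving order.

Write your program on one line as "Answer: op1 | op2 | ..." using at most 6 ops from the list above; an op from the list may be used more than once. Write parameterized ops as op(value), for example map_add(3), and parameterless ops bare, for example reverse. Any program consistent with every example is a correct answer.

filter_lt(8) | map_mul(5) | reverse | filter_even | unique

Check, running the answer program on each example:
  [-14, -1, -14, -21] -> [-14, -1, -14, -21] -> [-70, -5, -70, -105] -> [-105, -70, -5, -70] -> [-70, -70] -> [-70]
  [-34, 0, 30, 46, -34, -26, 17, 11, 35, 41] -> [-34, 0, -34, -26] -> [-170, 0, -170, -130] -> [-130, -170, 0, -170] -> [-130, -170, 0, -170] -> [-130, -170, 0]
  [-24, -19, -15, -22, -40, 42, 7, -21, 43, 22] -> [-24, -19, -15, -22, -40, 7, -21] -> [-120, -95, -75, -110, -200, 35, -105] -> [-105, 35, -200, -110, -75, -95, -120] -> [-200, -110, -120] -> [-200, -110, -120]
  [-27, 40, -41, 25, 10, 14, 25, -43, -30] -> [-27, -41, -43, -30] -> [-135, -205, -215, -150] -> [-150, -215, -205, -135] -> [-150] -> [-150]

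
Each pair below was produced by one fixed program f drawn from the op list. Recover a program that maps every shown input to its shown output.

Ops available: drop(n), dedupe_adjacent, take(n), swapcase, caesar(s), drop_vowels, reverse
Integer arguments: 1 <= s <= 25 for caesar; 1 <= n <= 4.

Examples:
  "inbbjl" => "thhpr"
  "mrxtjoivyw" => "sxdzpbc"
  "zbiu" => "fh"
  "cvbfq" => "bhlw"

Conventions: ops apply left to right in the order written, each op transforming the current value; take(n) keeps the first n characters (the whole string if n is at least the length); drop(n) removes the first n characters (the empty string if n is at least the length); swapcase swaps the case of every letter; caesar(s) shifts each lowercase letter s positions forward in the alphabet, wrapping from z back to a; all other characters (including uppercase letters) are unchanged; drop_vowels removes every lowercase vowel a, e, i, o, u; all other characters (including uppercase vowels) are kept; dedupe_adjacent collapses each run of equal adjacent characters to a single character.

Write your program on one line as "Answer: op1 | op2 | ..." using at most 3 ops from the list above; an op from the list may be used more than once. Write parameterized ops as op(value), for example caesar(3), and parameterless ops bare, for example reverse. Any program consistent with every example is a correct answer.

drop_vowels | caesar(6) | drop_vowels

Check, running the answer program on each example:
  "inbbjl" -> "nbbjl" -> "thhpr" -> "thhpr"
  "mrxtjoivyw" -> "mrxtjvyw" -> "sxdzpbec" -> "sxdzpbc"
  "zbiu" -> "zb" -> "fh" -> "fh"
  "cvbfq" -> "cvbfq" -> "ibhlw" -> "bhlw"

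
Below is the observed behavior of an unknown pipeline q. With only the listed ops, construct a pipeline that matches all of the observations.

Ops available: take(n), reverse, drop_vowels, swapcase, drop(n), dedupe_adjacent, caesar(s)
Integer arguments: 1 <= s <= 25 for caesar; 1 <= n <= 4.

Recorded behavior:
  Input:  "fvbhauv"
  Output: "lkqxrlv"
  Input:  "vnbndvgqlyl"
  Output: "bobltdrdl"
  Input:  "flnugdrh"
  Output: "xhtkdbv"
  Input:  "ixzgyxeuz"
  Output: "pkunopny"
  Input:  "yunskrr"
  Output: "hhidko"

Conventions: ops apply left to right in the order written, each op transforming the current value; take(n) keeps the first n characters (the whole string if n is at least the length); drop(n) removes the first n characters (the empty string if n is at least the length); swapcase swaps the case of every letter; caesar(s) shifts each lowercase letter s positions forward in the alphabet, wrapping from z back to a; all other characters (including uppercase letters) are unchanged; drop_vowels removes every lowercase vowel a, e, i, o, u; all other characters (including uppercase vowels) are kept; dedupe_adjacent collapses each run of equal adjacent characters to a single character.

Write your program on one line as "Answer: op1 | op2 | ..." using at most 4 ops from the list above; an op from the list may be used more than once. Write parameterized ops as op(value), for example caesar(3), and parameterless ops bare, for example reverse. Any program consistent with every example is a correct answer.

caesar(24) | reverse | drop_vowels | caesar(18)

Check, running the answer program on each example:
  "fvbhauv" -> "dtzfyst" -> "tsyfztd" -> "tsyfztd" -> "lkqxrlv"
  "vnbndvgqlyl" -> "tlzlbteojwj" -> "jwjoetblzlt" -> "jwjtblzlt" -> "bobltdrdl"
  "flnugdrh" -> "djlsebpf" -> "fpbesljd" -> "fpbsljd" -> "xhtkdbv"
  "ixzgyxeuz" -> "gvxewvcsx" -> "xscvwexvg" -> "xscvwxvg" -> "pkunopny"
  "yunskrr" -> "wslqipp" -> "ppiqlsw" -> "ppqlsw" -> "hhidko"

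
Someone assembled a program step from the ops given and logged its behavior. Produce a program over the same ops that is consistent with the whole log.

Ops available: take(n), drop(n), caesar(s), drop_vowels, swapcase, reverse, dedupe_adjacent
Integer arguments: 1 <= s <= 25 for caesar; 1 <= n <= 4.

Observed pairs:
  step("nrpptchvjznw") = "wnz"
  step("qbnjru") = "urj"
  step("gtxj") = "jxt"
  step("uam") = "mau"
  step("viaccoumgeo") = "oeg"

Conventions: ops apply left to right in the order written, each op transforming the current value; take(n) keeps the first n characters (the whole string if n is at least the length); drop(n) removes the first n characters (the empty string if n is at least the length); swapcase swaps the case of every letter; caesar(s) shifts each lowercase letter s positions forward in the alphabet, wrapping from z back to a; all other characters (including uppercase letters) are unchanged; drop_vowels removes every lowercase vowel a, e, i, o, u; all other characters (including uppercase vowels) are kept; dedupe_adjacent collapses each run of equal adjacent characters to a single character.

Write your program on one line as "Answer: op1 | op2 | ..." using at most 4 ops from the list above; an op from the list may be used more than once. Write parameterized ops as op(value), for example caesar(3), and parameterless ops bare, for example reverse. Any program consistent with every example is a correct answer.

reverse | dedupe_adjacent | take(3)

Check, running the answer program on each example:
  "nrpptchvjznw" -> "wnzjvhctpprn" -> "wnzjvhctprn" -> "wnz"
  "qbnjru" -> "urjnbq" -> "urjnbq" -> "urj"
  "gtxj" -> "jxtg" -> "jxtg" -> "jxt"
  "uam" -> "mau" -> "mau" -> "mau"
  "viaccoumgeo" -> "oegmuoccaiv" -> "oegmuocaiv" -> "oeg"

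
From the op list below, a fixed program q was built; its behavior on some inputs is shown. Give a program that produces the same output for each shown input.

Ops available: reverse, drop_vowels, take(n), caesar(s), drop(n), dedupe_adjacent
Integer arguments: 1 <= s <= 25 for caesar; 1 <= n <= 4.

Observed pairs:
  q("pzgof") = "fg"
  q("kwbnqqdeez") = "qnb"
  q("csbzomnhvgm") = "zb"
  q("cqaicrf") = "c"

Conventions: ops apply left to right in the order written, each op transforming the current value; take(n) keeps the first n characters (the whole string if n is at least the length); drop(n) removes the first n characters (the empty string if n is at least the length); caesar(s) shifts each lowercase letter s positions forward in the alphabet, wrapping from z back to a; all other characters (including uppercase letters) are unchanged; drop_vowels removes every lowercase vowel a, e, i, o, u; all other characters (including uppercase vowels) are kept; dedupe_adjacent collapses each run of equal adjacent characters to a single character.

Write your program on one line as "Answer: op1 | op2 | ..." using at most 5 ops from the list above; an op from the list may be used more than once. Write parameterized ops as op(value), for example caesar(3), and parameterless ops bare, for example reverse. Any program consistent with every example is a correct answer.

drop(2) | dedupe_adjacent | take(3) | drop_vowels | reverse

Check, running the answer program on each example:
  "pzgof" -> "gof" -> "gof" -> "gof" -> "gf" -> "fg"
  "kwbnqqdeez" -> "bnqqdeez" -> "bnqdez" -> "bnq" -> "bnq" -> "qnb"
  "csbzomnhvgm" -> "bzomnhvgm" -> "bzomnhvgm" -> "bzo" -> "bz" -> "zb"
  "cqaicrf" -> "aicrf" -> "aicrf" -> "aic" -> "c" -> "c"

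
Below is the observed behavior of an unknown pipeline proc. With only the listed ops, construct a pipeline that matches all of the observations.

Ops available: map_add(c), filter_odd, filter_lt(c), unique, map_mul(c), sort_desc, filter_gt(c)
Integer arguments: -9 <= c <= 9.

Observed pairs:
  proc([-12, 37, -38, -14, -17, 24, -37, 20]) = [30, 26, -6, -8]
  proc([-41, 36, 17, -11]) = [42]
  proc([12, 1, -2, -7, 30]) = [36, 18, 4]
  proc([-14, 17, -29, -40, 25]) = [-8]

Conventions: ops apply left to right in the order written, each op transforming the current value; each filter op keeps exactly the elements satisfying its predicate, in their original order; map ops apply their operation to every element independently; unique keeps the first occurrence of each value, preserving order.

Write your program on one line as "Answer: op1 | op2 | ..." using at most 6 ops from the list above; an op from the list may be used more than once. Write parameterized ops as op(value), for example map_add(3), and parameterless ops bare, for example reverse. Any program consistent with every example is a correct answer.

map_add(9) | filter_gt(-9) | filter_odd | map_add(-3) | sort_desc

Check, running the answer program on each example:
  [-12, 37, -38, -14, -17, 24, -37, 20] -> [-3, 46, -29, -5, -8, 33, -28, 29] -> [-3, 46, -5, -8, 33, 29] -> [-3, -5, 33, 29] -> [-6, -8, 30, 26] -> [30, 26, -6, -8]
  [-41, 36, 17, -11] -> [-32, 45, 26, -2] -> [45, 26, -2] -> [45] -> [42] -> [42]
  [12, 1, -2, -7, 30] -> [21, 10, 7, 2, 39] -> [21, 10, 7, 2, 39] -> [21, 7, 39] -> [18, 4, 36] -> [36, 18, 4]
  [-14, 17, -29, -40, 25] -> [-5, 26, -20, -31, 34] -> [-5, 26, 34] -> [-5] -> [-8] -> [-8]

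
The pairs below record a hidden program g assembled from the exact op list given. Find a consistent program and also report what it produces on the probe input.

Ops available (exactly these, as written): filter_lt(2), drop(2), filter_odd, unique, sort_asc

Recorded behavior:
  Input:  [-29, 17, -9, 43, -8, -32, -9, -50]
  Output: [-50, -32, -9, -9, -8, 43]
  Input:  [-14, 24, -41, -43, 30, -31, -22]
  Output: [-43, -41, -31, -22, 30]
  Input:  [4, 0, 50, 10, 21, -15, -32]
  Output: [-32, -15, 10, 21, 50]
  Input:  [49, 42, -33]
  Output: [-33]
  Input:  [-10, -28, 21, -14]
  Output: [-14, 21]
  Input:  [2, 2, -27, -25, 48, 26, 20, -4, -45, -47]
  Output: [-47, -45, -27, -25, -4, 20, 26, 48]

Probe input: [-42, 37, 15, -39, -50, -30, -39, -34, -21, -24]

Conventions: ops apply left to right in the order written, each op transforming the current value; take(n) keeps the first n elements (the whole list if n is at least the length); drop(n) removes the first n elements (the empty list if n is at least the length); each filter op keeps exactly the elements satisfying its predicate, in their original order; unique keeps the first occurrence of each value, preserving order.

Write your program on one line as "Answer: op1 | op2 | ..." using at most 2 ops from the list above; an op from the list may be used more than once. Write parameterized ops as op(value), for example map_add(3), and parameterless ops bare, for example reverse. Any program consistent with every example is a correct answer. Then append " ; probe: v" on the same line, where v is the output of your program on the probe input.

drop(2) | sort_asc ; probe: [-50, -39, -39, -34, -30, -24, -21, 15]

Check, running the answer program on each example:
  [-29, 17, -9, 43, -8, -32, -9, -50] -> [-9, 43, -8, -32, -9, -50] -> [-50, -32, -9, -9, -8, 43]
  [-14, 24, -41, -43, 30, -31, -22] -> [-41, -43, 30, -31, -22] -> [-43, -41, -31, -22, 30]
  [4, 0, 50, 10, 21, -15, -32] -> [50, 10, 21, -15, -32] -> [-32, -15, 10, 21, 50]
  [49, 42, -33] -> [-33] -> [-33]
  [-10, -28, 21, -14] -> [21, -14] -> [-14, 21]
  [2, 2, -27, -25, 48, 26, 20, -4, -45, -47] -> [-27, -25, 48, 26, 20, -4, -45, -47] -> [-47, -45, -27, -25, -4, 20, 26, 48]
  probe: [-42, 37, 15, -39, -50, -30, -39, -34, -21, -24] -> [15, -39, -50, -30, -39, -34, -21, -24] -> [-50, -39, -39, -34, -30, -24, -21, 15]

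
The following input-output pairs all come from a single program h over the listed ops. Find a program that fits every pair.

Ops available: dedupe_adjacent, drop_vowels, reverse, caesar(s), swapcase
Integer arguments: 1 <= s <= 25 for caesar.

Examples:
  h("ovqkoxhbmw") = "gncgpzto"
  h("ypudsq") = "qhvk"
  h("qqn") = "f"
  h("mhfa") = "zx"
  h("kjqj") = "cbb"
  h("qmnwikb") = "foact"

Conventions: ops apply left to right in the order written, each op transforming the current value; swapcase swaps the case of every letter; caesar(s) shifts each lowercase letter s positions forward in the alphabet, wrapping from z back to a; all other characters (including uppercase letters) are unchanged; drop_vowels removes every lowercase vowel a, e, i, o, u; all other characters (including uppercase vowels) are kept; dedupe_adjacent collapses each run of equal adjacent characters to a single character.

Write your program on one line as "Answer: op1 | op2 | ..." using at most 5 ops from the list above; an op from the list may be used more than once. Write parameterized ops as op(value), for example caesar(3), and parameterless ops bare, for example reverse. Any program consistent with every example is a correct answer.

caesar(14) | dedupe_adjacent | drop_vowels | caesar(4)

Check, running the answer program on each example:
  "ovqkoxhbmw" -> "cjeyclvpak" -> "cjeyclvpak" -> "cjyclvpk" -> "gncgpzto"
  "ypudsq" -> "mdirge" -> "mdirge" -> "mdrg" -> "qhvk"
  "qqn" -> "eeb" -> "eb" -> "b" -> "f"
  "mhfa" -> "avto" -> "avto" -> "vt" -> "zx"
  "kjqj" -> "yxex" -> "yxex" -> "yxx" -> "cbb"
  "qmnwikb" -> "eabkwyp" -> "eabkwyp" -> "bkwyp" -> "foact"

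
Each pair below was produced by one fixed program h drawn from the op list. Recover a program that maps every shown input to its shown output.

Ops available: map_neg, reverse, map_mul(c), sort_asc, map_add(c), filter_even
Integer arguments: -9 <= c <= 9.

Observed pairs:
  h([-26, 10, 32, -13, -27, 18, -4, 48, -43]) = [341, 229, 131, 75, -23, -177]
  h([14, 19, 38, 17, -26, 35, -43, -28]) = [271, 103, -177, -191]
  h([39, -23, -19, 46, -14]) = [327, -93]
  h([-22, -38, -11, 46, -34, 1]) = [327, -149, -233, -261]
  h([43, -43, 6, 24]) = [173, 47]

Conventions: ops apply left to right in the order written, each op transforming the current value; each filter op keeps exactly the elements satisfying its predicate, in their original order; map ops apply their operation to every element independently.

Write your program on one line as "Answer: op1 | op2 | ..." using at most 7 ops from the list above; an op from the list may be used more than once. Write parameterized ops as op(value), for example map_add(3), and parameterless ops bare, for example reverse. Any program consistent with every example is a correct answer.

map_mul(-7) | map_neg | filter_even | sort_asc | map_add(5) | reverse

Check, running the answer program on each example:
  [-26, 10, 32, -13, -27, 18, -4, 48, -43] -> [182, -70, -224, 91, 189, -126, 28, -336, 301] -> [-182, 70, 224, -91, -189, 126, -28, 336, -301] -> [-182, 70, 224, 126, -28, 336] -> [-182, -28, 70, 126, 224, 336] -> [-177, -23, 75, 131, 229, 341] -> [341, 229, 131, 75, -23, -177]
  [14, 19, 38, 17, -26, 35, -43, -28] -> [-98, -133, -266, -119, 182, -245, 301, 196] -> [98, 133, 266, 119, -182, 245, -301, -196] -> [98, 266, -182, -196] -> [-196, -182, 98, 266] -> [-191, -177, 103, 271] -> [271, 103, -177, -191]
  [39, -23, -19, 46, -14] -> [-273, 161, 133, -322, 98] -> [273, -161, -133, 322, -98] -> [322, -98] -> [-98, 322] -> [-93, 327] -> [327, -93]
  [-22, -38, -11, 46, -34, 1] -> [154, 266, 77, -322, 238, -7] -> [-154, -266, -77, 322, -238, 7] -> [-154, -266, 322, -238] -> [-266, -238, -154, 322] -> [-261, -233, -149, 327] -> [327, -149, -233, -261]
  [43, -43, 6, 24] -> [-301, 301, -42, -168] -> [301, -301, 42, 168] -> [42, 168] -> [42, 168] -> [47, 173] -> [173, 47]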